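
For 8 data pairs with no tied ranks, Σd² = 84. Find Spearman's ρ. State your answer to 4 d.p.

ρ = 1 − 6Σd² / [n(n²−1)] = 1 − 6×84 / (8×63)
  = 1 − 504/504 = 1 − 1.00000 ≈ 0.0000

0.0000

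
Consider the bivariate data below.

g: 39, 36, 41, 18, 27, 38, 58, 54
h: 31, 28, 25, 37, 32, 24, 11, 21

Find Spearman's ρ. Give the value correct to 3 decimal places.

-0.881

Rank g: 5, 3, 6, 1, 2, 4, 8, 7
Rank h: 6, 5, 4, 8, 7, 3, 1, 2
d = rank(g) − rank(h): -1, -2, 2, -7, -5, 1, 7, 5; Σd² = 158
ρ = 1 − 6Σd² / [n(n²−1)] = 1 − 6×158 / (8×63) = 1 − 948/504 ≈ -0.881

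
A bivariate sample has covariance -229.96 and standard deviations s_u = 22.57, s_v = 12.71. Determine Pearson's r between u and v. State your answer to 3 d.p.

-0.802

r = Cov(u,v) / (s_u · s_v) = -229.96 / (22.57 × 12.71)
  = -229.96 / 286.8647 ≈ -0.802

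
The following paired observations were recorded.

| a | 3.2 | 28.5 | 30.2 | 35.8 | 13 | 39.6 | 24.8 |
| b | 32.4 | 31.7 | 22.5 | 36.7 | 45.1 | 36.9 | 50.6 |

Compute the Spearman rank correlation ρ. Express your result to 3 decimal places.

-0.143

Rank a: 1, 4, 5, 6, 2, 7, 3
Rank b: 3, 2, 1, 4, 6, 5, 7
d = rank(a) − rank(b): -2, 2, 4, 2, -4, 2, -4; Σd² = 64
ρ = 1 − 6Σd² / [n(n²−1)] = 1 − 6×64 / (7×48) = 1 − 384/336 ≈ -0.143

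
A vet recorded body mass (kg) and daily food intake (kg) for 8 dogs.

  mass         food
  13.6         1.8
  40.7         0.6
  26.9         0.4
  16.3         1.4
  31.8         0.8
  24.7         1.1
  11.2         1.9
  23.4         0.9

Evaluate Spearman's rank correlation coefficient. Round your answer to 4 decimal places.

Rank mass: 2, 8, 6, 3, 7, 5, 1, 4
Rank food: 7, 2, 1, 6, 3, 5, 8, 4
d = rank(mass) − rank(food): -5, 6, 5, -3, 4, 0, -7, 0; Σd² = 160
ρ = 1 − 6Σd² / [n(n²−1)] = 1 − 6×160 / (8×63) = 1 − 960/504 ≈ -0.9048

-0.9048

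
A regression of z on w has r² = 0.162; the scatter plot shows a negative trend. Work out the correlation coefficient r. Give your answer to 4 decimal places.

|r| = √0.162 = 0.4025
The association is negative, so r = −0.4025.

-0.4025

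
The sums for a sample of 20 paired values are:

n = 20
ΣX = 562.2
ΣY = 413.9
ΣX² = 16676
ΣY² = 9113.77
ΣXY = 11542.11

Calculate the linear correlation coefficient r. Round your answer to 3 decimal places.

r = (nΣXY − ΣXΣY) / √[(nΣX² − (ΣX)²)(nΣY² − (ΣY)²)]
Numerator: 20×11542.11 − 562.2×413.9 = -1852.38
Denominator: √[(333520 − 316068.84)(182275.4 − 171313.21)] = √[17451.16 × 10962.19] = 13831.2303
r = -1852.38 / 13831.2303 ≈ -0.134

-0.134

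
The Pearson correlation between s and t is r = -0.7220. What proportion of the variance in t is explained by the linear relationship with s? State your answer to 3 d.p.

r² = (-0.7220)² = 0.521

0.521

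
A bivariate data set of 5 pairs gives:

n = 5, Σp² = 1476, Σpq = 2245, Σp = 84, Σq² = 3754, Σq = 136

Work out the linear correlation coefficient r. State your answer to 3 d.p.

-0.668

r = (nΣpq − ΣpΣq) / √[(nΣp² − (Σp)²)(nΣq² − (Σq)²)]
Numerator: 5×2245 − 84×136 = -199
Denominator: √[(7380 − 7056)(18770 − 18496)] = √[324 × 274] = 297.9530
r = -199 / 297.9530 ≈ -0.668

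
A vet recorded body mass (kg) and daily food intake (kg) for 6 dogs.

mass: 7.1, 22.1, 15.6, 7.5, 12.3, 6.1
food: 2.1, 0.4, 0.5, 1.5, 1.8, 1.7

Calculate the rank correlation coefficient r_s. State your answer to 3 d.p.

Rank mass: 2, 6, 5, 3, 4, 1
Rank food: 6, 1, 2, 3, 5, 4
d = rank(mass) − rank(food): -4, 5, 3, 0, -1, -3; Σd² = 60
ρ = 1 − 6Σd² / [n(n²−1)] = 1 − 6×60 / (6×35) = 1 − 360/210 ≈ -0.714

-0.714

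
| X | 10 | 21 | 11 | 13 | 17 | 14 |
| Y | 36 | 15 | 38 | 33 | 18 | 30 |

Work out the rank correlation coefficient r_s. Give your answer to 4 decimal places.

Rank X: 1, 6, 2, 3, 5, 4
Rank Y: 5, 1, 6, 4, 2, 3
d = rank(X) − rank(Y): -4, 5, -4, -1, 3, 1; Σd² = 68
ρ = 1 − 6Σd² / [n(n²−1)] = 1 − 6×68 / (6×35) = 1 − 408/210 ≈ -0.9429

-0.9429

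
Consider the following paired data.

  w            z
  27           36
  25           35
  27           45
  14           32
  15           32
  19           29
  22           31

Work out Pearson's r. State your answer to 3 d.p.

n = 7, Σw = 149, Σz = 240, Σw² = 3349, Σz² = 8396, Σwz = 5223
nΣwz − ΣwΣz = 36561 − 35760 = 801
nΣw² − (Σw)² = 23443 − 22201 = 1242; nΣz² − (Σz)² = 58772 − 57600 = 1172
r = 801 / √(1242 × 1172) = 801 / 1206.4924 ≈ 0.664

0.664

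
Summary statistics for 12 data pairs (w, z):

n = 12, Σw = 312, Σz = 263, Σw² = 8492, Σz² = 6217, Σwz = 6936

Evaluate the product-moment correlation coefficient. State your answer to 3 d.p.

r = (nΣwz − ΣwΣz) / √[(nΣw² − (Σw)²)(nΣz² − (Σz)²)]
Numerator: 12×6936 − 312×263 = 1176
Denominator: √[(101904 − 97344)(74604 − 69169)] = √[4560 × 5435] = 4978.3130
r = 1176 / 4978.3130 ≈ 0.236

0.236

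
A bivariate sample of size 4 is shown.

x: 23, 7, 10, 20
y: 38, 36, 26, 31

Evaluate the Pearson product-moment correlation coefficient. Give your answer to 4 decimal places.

n = 4, Σx = 60, Σy = 131, Σx² = 1078, Σy² = 4377, Σxy = 2006
nΣxy − ΣxΣy = 8024 − 7860 = 164
nΣx² − (Σx)² = 4312 − 3600 = 712; nΣy² − (Σy)² = 17508 − 17161 = 347
r = 164 / √(712 × 347) = 164 / 497.0553 ≈ 0.3299

0.3299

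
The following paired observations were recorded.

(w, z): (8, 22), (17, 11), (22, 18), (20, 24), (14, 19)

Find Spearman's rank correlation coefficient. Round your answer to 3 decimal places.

Rank w: 1, 3, 5, 4, 2
Rank z: 4, 1, 2, 5, 3
d = rank(w) − rank(z): -3, 2, 3, -1, -1; Σd² = 24
ρ = 1 − 6Σd² / [n(n²−1)] = 1 − 6×24 / (5×24) = 1 − 144/120 ≈ -0.200

-0.200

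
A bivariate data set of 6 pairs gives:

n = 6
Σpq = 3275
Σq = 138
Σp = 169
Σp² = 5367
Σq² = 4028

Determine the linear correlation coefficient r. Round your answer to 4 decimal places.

-0.8501

r = (nΣpq − ΣpΣq) / √[(nΣp² − (Σp)²)(nΣq² − (Σq)²)]
Numerator: 6×3275 − 169×138 = -3672
Denominator: √[(32202 − 28561)(24168 − 19044)] = √[3641 × 5124] = 4319.3152
r = -3672 / 4319.3152 ≈ -0.8501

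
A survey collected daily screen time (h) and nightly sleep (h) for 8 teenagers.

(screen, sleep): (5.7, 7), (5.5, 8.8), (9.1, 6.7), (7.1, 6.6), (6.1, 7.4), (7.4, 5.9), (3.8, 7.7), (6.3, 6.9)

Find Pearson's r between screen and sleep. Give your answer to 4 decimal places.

-0.6070

n = 8, Σx = 51, Σy = 57, Σx² = 342.06, Σy² = 411.36, Σxy = 357.66
nΣxy − ΣxΣy = 2861.28 − 2907 = -45.72
nΣx² − (Σx)² = 2736.48 − 2601 = 135.48; nΣy² − (Σy)² = 3290.88 − 3249 = 41.88
r = -45.72 / √(135.48 × 41.88) = -45.72 / 75.3253 ≈ -0.6070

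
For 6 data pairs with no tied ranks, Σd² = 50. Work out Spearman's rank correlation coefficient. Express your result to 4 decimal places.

-0.4286

ρ = 1 − 6Σd² / [n(n²−1)] = 1 − 6×50 / (6×35)
  = 1 − 300/210 = 1 − 1.42857 ≈ -0.4286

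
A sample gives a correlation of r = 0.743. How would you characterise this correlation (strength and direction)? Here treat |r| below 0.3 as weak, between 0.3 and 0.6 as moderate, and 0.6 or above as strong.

strong positive

r = 0.743 > 0 so the relationship is positive.
|r| = 0.743, which falls in the strong range.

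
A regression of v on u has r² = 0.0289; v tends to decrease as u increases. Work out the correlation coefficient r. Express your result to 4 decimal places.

|r| = √0.0289 = 0.1700
The association is negative, so r = −0.1700.

-0.1700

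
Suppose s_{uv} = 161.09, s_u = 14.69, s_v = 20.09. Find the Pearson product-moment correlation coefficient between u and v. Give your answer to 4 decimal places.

0.5458

r = Cov(u,v) / (s_u · s_v) = 161.09 / (14.69 × 20.09)
  = 161.09 / 295.1221 ≈ 0.5458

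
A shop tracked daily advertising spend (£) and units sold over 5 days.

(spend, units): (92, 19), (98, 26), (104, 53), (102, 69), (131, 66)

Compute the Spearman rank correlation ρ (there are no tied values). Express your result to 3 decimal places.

Rank spend: 1, 2, 4, 3, 5
Rank units: 1, 2, 3, 5, 4
d = rank(spend) − rank(units): 0, 0, 1, -2, 1; Σd² = 6
ρ = 1 − 6Σd² / [n(n²−1)] = 1 − 6×6 / (5×24) = 1 − 36/120 ≈ 0.700

0.700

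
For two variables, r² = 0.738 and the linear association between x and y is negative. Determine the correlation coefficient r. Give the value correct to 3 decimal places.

-0.859

|r| = √0.738 = 0.859
The association is negative, so r = −0.859.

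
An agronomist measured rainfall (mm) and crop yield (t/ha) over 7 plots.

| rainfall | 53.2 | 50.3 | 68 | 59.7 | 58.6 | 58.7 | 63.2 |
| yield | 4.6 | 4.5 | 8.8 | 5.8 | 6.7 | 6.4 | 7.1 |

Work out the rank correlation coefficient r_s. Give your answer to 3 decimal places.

0.857

Rank rainfall: 2, 1, 7, 5, 3, 4, 6
Rank yield: 2, 1, 7, 3, 5, 4, 6
d = rank(rainfall) − rank(yield): 0, 0, 0, 2, -2, 0, 0; Σd² = 8
ρ = 1 − 6Σd² / [n(n²−1)] = 1 − 6×8 / (7×48) = 1 − 48/336 ≈ 0.857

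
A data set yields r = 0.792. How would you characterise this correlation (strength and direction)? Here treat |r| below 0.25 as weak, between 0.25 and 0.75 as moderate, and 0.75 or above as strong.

r = 0.792 > 0 so the relationship is positive.
|r| = 0.792, which falls in the strong range.

strong positive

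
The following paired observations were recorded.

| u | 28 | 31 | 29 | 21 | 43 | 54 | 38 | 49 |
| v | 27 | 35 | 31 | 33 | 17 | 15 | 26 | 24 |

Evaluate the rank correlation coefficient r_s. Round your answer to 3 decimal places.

Rank u: 2, 4, 3, 1, 6, 8, 5, 7
Rank v: 5, 8, 6, 7, 2, 1, 4, 3
d = rank(u) − rank(v): -3, -4, -3, -6, 4, 7, 1, 4; Σd² = 152
ρ = 1 − 6Σd² / [n(n²−1)] = 1 − 6×152 / (8×63) = 1 − 912/504 ≈ -0.810

-0.810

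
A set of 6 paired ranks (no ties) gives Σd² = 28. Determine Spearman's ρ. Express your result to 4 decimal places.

ρ = 1 − 6Σd² / [n(n²−1)] = 1 − 6×28 / (6×35)
  = 1 − 168/210 = 1 − 0.80000 ≈ 0.2000

0.2000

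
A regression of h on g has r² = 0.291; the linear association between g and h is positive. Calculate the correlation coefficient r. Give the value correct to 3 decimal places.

0.539

|r| = √0.291 = 0.539
The association is positive, so r = 0.539.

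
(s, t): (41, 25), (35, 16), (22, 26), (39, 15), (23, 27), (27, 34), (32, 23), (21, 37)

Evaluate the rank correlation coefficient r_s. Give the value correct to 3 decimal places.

Rank s: 8, 6, 2, 7, 3, 4, 5, 1
Rank t: 4, 2, 5, 1, 6, 7, 3, 8
d = rank(s) − rank(t): 4, 4, -3, 6, -3, -3, 2, -7; Σd² = 148
ρ = 1 − 6Σd² / [n(n²−1)] = 1 − 6×148 / (8×63) = 1 − 888/504 ≈ -0.762

-0.762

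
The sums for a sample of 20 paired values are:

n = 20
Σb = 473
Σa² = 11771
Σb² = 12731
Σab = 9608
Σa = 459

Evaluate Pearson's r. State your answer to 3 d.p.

-0.902

r = (nΣab − ΣaΣb) / √[(nΣa² − (Σa)²)(nΣb² − (Σb)²)]
Numerator: 20×9608 − 459×473 = -24947
Denominator: √[(235420 − 210681)(254620 − 223729)] = √[24739 × 30891] = 27644.3927
r = -24947 / 27644.3927 ≈ -0.902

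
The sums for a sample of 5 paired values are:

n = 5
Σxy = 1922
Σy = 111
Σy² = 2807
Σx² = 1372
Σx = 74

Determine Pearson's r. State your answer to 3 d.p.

r = (nΣxy − ΣxΣy) / √[(nΣx² − (Σx)²)(nΣy² − (Σy)²)]
Numerator: 5×1922 − 74×111 = 1396
Denominator: √[(6860 − 5476)(14035 − 12321)] = √[1384 × 1714] = 1540.1870
r = 1396 / 1540.1870 ≈ 0.906

0.906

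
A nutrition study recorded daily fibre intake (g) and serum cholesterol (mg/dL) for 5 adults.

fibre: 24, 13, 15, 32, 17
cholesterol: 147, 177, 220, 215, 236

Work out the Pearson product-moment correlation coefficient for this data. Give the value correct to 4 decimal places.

-0.0691

n = 5, Σx = 101, Σy = 995, Σx² = 2283, Σy² = 203259, Σxy = 20021
nΣxy − ΣxΣy = 100105 − 100495 = -390
nΣx² − (Σx)² = 11415 − 10201 = 1214; nΣy² − (Σy)² = 1016295 − 990025 = 26270
r = -390 / √(1214 × 26270) = -390 / 5647.2808 ≈ -0.0691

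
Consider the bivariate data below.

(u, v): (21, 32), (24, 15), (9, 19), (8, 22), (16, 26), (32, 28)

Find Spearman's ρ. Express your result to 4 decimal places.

0.2571

Rank u: 4, 5, 2, 1, 3, 6
Rank v: 6, 1, 2, 3, 4, 5
d = rank(u) − rank(v): -2, 4, 0, -2, -1, 1; Σd² = 26
ρ = 1 − 6Σd² / [n(n²−1)] = 1 − 6×26 / (6×35) = 1 − 156/210 ≈ 0.2571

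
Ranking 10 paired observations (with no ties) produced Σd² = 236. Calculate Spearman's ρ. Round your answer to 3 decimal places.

ρ = 1 − 6Σd² / [n(n²−1)] = 1 − 6×236 / (10×99)
  = 1 − 1416/990 = 1 − 1.4303 ≈ -0.430

-0.430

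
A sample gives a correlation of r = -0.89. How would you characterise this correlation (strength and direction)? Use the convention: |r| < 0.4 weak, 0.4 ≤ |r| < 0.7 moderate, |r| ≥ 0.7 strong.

r = -0.89 < 0 so the relationship is negative.
|r| = 0.89, which falls in the strong range.

strong negative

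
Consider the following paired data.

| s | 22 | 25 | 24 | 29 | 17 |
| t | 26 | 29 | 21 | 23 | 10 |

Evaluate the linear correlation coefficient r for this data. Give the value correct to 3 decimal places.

0.685

n = 5, Σs = 117, Σt = 109, Σs² = 2815, Σt² = 2587, Σst = 2638
nΣst − ΣsΣt = 13190 − 12753 = 437
nΣs² − (Σs)² = 14075 − 13689 = 386; nΣt² − (Σt)² = 12935 − 11881 = 1054
r = 437 / √(386 × 1054) = 437 / 637.8432 ≈ 0.685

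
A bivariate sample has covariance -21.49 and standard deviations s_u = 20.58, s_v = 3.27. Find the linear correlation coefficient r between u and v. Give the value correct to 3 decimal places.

r = Cov(u,v) / (s_u · s_v) = -21.49 / (20.58 × 3.27)
  = -21.49 / 67.2966 ≈ -0.319

-0.319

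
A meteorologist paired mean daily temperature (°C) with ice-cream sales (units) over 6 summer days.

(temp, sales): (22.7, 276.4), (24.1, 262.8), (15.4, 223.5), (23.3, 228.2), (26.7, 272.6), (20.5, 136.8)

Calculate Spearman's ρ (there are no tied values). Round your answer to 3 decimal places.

0.600

Rank temp: 3, 5, 1, 4, 6, 2
Rank sales: 6, 4, 2, 3, 5, 1
d = rank(temp) − rank(sales): -3, 1, -1, 1, 1, 1; Σd² = 14
ρ = 1 − 6Σd² / [n(n²−1)] = 1 − 6×14 / (6×35) = 1 − 84/210 ≈ 0.600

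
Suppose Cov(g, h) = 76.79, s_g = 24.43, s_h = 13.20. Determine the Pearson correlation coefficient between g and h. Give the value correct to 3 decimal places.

r = Cov(g,h) / (s_g · s_h) = 76.79 / (24.43 × 13.20)
  = 76.79 / 322.4760 ≈ 0.238

0.238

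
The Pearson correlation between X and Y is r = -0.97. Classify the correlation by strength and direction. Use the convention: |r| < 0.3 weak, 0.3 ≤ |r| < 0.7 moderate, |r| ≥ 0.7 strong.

strong negative

r = -0.97 < 0 so the relationship is negative.
|r| = 0.97, which falls in the strong range.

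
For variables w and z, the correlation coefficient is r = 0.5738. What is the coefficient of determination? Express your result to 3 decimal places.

r² = (0.5738)² = 0.329

0.329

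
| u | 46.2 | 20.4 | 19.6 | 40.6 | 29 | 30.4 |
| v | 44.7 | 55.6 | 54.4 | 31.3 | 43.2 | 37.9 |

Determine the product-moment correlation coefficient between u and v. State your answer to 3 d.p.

-0.694

n = 6, Σu = 186.2, Σv = 267.1, Σu² = 6348.28, Σv² = 12331.15, Σuv = 7941.36
nΣuv − ΣuΣv = 47648.16 − 49734.02 = -2085.86
nΣu² − (Σu)² = 38089.68 − 34670.44 = 3419.24; nΣv² − (Σv)² = 73986.9 − 71342.41 = 2644.49
r = -2085.86 / √(3419.24 × 2644.49) = -2085.86 / 3007.0161 ≈ -0.694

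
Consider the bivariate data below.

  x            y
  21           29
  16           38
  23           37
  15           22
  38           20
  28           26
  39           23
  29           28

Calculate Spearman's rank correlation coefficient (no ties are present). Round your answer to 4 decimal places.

-0.4048

Rank x: 3, 2, 4, 1, 7, 5, 8, 6
Rank y: 6, 8, 7, 2, 1, 4, 3, 5
d = rank(x) − rank(y): -3, -6, -3, -1, 6, 1, 5, 1; Σd² = 118
ρ = 1 − 6Σd² / [n(n²−1)] = 1 − 6×118 / (8×63) = 1 − 708/504 ≈ -0.4048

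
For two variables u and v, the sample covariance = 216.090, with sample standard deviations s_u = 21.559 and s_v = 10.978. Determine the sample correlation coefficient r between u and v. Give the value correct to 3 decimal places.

0.913

r = Cov(u,v) / (s_u · s_v) = 216.090 / (21.559 × 10.978)
  = 216.090 / 236.6747 ≈ 0.913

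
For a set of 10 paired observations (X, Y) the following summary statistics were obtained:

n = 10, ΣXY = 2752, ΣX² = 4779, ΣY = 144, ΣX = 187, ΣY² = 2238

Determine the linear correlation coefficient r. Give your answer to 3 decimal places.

0.129

r = (nΣXY − ΣXΣY) / √[(nΣX² − (ΣX)²)(nΣY² − (ΣY)²)]
Numerator: 10×2752 − 187×144 = 592
Denominator: √[(47790 − 34969)(22380 − 20736)] = √[12821 × 1644] = 4591.0482
r = 592 / 4591.0482 ≈ 0.129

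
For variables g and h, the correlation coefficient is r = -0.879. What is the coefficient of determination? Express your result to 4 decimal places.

r² = (-0.879)² = 0.7726

0.7726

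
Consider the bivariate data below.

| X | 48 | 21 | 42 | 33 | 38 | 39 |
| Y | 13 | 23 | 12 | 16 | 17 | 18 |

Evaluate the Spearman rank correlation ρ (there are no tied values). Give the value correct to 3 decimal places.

-0.714

Rank X: 6, 1, 5, 2, 3, 4
Rank Y: 2, 6, 1, 3, 4, 5
d = rank(X) − rank(Y): 4, -5, 4, -1, -1, -1; Σd² = 60
ρ = 1 − 6Σd² / [n(n²−1)] = 1 − 6×60 / (6×35) = 1 − 360/210 ≈ -0.714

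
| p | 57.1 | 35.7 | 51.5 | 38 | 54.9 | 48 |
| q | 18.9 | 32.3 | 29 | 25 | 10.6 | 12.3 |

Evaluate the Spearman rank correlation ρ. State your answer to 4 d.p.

-0.6000

Rank p: 6, 1, 4, 2, 5, 3
Rank q: 3, 6, 5, 4, 1, 2
d = rank(p) − rank(q): 3, -5, -1, -2, 4, 1; Σd² = 56
ρ = 1 − 6Σd² / [n(n²−1)] = 1 − 6×56 / (6×35) = 1 − 336/210 ≈ -0.6000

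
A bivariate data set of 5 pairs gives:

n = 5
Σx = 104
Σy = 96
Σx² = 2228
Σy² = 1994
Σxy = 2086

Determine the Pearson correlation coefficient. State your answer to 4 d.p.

r = (nΣxy − ΣxΣy) / √[(nΣx² − (Σx)²)(nΣy² − (Σy)²)]
Numerator: 5×2086 − 104×96 = 446
Denominator: √[(11140 − 10816)(9970 − 9216)] = √[324 × 754] = 494.2631
r = 446 / 494.2631 ≈ 0.9024

0.9024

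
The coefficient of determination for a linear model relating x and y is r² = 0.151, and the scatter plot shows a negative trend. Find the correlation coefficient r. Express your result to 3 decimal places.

|r| = √0.151 = 0.389
The association is negative, so r = −0.389.

-0.389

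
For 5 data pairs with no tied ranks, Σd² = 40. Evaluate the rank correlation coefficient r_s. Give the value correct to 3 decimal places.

ρ = 1 − 6Σd² / [n(n²−1)] = 1 − 6×40 / (5×24)
  = 1 − 240/120 = 1 − 2.0000 ≈ -1.000

-1.000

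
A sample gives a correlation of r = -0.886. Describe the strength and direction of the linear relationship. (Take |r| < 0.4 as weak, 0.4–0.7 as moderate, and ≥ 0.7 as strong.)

r = -0.886 < 0 so the relationship is negative.
|r| = 0.886, which falls in the strong range.

strong negative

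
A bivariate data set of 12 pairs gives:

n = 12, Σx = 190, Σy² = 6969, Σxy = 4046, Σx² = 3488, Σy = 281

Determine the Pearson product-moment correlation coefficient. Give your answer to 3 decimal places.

r = (nΣxy − ΣxΣy) / √[(nΣx² − (Σx)²)(nΣy² − (Σy)²)]
Numerator: 12×4046 − 190×281 = -4838
Denominator: √[(41856 − 36100)(83628 − 78961)] = √[5756 × 4667] = 5182.9771
r = -4838 / 5182.9771 ≈ -0.933

-0.933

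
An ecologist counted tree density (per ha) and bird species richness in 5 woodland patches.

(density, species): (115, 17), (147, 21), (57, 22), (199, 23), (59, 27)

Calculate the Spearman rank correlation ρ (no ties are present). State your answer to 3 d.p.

-0.100

Rank density: 3, 4, 1, 5, 2
Rank species: 1, 2, 3, 4, 5
d = rank(density) − rank(species): 2, 2, -2, 1, -3; Σd² = 22
ρ = 1 − 6Σd² / [n(n²−1)] = 1 − 6×22 / (5×24) = 1 − 132/120 ≈ -0.100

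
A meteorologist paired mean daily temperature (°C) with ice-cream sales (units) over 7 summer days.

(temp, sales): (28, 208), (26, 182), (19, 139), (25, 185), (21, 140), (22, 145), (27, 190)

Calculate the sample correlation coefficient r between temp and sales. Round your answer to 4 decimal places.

0.9659

n = 7, Σx = 168, Σy = 1189, Σx² = 4100, Σy² = 206659, Σxy = 29082
nΣxy − ΣxΣy = 203574 − 199752 = 3822
nΣx² − (Σx)² = 28700 − 28224 = 476; nΣy² − (Σy)² = 1446613 − 1413721 = 32892
r = 3822 / √(476 × 32892) = 3822 / 3956.8412 ≈ 0.9659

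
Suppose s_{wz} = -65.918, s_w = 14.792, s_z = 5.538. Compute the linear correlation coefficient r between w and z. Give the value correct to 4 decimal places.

r = Cov(w,z) / (s_w · s_z) = -65.918 / (14.792 × 5.538)
  = -65.918 / 81.9181 ≈ -0.8047

-0.8047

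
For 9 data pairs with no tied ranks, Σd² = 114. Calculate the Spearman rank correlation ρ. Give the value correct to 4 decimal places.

ρ = 1 − 6Σd² / [n(n²−1)] = 1 − 6×114 / (9×80)
  = 1 − 684/720 = 1 − 0.95000 ≈ 0.0500

0.0500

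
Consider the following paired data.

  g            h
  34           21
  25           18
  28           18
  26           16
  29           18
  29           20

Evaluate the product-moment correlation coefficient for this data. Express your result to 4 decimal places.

n = 6, Σg = 171, Σh = 111, Σg² = 4923, Σh² = 2069, Σgh = 3186
nΣgh − ΣgΣh = 19116 − 18981 = 135
nΣg² − (Σg)² = 29538 − 29241 = 297; nΣh² − (Σh)² = 12414 − 12321 = 93
r = 135 / √(297 × 93) = 135 / 166.1957 ≈ 0.8123

0.8123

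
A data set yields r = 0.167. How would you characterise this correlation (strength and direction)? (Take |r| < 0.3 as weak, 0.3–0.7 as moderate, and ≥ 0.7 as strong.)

weak positive

r = 0.167 > 0 so the relationship is positive.
|r| = 0.167, which falls in the weak range.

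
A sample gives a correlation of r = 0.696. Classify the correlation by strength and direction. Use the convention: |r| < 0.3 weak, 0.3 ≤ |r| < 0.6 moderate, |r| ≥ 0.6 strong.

r = 0.696 > 0 so the relationship is positive.
|r| = 0.696, which falls in the strong range.

strong positive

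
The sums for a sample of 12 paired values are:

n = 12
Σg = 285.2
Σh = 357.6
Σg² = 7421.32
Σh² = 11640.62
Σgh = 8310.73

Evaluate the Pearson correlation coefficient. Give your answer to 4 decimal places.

r = (nΣgh − ΣgΣh) / √[(nΣg² − (Σg)²)(nΣh² − (Σh)²)]
Numerator: 12×8310.73 − 285.2×357.6 = -2258.76
Denominator: √[(89055.84 − 81339.04)(139687.44 − 127877.76)] = √[7716.8 × 11809.68] = 9546.3573
r = -2258.76 / 9546.3573 ≈ -0.2366

-0.2366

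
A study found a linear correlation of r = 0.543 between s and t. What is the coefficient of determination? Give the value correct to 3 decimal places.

r² = (0.543)² = 0.295

0.295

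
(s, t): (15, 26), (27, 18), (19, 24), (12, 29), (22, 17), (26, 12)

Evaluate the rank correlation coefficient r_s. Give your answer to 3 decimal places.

Rank s: 2, 6, 3, 1, 4, 5
Rank t: 5, 3, 4, 6, 2, 1
d = rank(s) − rank(t): -3, 3, -1, -5, 2, 4; Σd² = 64
ρ = 1 − 6Σd² / [n(n²−1)] = 1 − 6×64 / (6×35) = 1 − 384/210 ≈ -0.829

-0.829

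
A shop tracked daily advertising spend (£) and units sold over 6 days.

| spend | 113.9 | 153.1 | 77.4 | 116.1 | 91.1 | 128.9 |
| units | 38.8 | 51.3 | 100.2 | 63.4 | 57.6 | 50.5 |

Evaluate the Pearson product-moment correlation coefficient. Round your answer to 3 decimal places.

-0.662

n = 6, Σx = 680.5, Σy = 361.8, Σx² = 80797.21, Σy² = 24064.74, Σxy = 39146.38
nΣxy − ΣxΣy = 234878.28 − 246204.9 = -11326.62
nΣx² − (Σx)² = 484783.26 − 463080.25 = 21703.01; nΣy² − (Σy)² = 144388.44 − 130899.24 = 13489.2
r = -11326.62 / √(21703.01 × 13489.2) = -11326.62 / 17110.1211 ≈ -0.662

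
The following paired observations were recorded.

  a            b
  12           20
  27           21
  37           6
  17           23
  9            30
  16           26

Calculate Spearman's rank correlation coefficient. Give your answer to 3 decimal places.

-0.657

Rank a: 2, 5, 6, 4, 1, 3
Rank b: 2, 3, 1, 4, 6, 5
d = rank(a) − rank(b): 0, 2, 5, 0, -5, -2; Σd² = 58
ρ = 1 − 6Σd² / [n(n²−1)] = 1 − 6×58 / (6×35) = 1 − 348/210 ≈ -0.657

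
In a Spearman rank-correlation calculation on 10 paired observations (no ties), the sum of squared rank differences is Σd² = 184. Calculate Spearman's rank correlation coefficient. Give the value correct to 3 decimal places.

-0.115

ρ = 1 − 6Σd² / [n(n²−1)] = 1 − 6×184 / (10×99)
  = 1 − 1104/990 = 1 − 1.1152 ≈ -0.115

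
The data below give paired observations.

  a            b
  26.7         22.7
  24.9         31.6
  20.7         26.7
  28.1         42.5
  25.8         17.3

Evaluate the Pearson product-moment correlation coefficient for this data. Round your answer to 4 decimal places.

n = 5, Σa = 126.2, Σb = 140.8, Σa² = 3216.64, Σb² = 4332.28, Σab = 3586.21
nΣab − ΣaΣb = 17931.05 − 17768.96 = 162.09
nΣa² − (Σa)² = 16083.2 − 15926.44 = 156.76; nΣb² − (Σb)² = 21661.4 − 19824.64 = 1836.76
r = 162.09 / √(156.76 × 1836.76) = 162.09 / 536.5916 ≈ 0.3021

0.3021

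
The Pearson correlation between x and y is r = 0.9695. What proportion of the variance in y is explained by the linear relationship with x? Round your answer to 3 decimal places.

0.940

r² = (0.9695)² = 0.940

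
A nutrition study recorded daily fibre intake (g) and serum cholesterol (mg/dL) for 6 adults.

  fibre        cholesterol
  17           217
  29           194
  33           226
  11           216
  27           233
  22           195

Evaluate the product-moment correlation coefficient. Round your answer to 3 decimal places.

n = 6, Σx = 139, Σy = 1281, Σx² = 3553, Σy² = 274771, Σxy = 29730
nΣxy − ΣxΣy = 178380 − 178059 = 321
nΣx² − (Σx)² = 21318 − 19321 = 1997; nΣy² − (Σy)² = 1648626 − 1640961 = 7665
r = 321 / √(1997 × 7665) = 321 / 3912.4168 ≈ 0.082

0.082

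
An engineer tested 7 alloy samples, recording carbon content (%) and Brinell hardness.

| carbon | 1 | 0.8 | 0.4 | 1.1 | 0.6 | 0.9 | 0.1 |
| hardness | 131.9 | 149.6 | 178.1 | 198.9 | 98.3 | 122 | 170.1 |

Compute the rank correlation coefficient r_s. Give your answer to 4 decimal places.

Rank carbon: 6, 4, 2, 7, 3, 5, 1
Rank hardness: 3, 4, 6, 7, 1, 2, 5
d = rank(carbon) − rank(hardness): 3, 0, -4, 0, 2, 3, -4; Σd² = 54
ρ = 1 − 6Σd² / [n(n²−1)] = 1 − 6×54 / (7×48) = 1 − 324/336 ≈ 0.0357

0.0357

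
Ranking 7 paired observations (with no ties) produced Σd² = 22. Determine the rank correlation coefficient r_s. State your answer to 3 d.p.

ρ = 1 − 6Σd² / [n(n²−1)] = 1 − 6×22 / (7×48)
  = 1 − 132/336 = 1 − 0.3929 ≈ 0.607

0.607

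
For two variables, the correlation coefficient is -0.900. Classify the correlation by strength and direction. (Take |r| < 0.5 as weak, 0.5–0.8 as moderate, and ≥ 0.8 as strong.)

r = -0.900 < 0 so the relationship is negative.
|r| = 0.900, which falls in the strong range.

strong negative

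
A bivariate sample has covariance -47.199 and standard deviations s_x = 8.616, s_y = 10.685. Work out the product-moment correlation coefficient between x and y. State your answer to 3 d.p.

-0.513

r = Cov(x,y) / (s_x · s_y) = -47.199 / (8.616 × 10.685)
  = -47.199 / 92.0620 ≈ -0.513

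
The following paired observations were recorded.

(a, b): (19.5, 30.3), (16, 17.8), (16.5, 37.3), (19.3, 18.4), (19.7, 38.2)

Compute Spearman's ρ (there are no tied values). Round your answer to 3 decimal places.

Rank a: 4, 1, 2, 3, 5
Rank b: 3, 1, 4, 2, 5
d = rank(a) − rank(b): 1, 0, -2, 1, 0; Σd² = 6
ρ = 1 − 6Σd² / [n(n²−1)] = 1 − 6×6 / (5×24) = 1 − 36/120 ≈ 0.700

0.700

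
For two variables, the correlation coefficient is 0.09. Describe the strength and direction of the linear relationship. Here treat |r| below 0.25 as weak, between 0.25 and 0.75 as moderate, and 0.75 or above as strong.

weak positive

r = 0.09 > 0 so the relationship is positive.
|r| = 0.09, which falls in the weak range.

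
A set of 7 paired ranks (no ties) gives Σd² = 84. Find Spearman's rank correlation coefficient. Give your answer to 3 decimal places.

ρ = 1 − 6Σd² / [n(n²−1)] = 1 − 6×84 / (7×48)
  = 1 − 504/336 = 1 − 1.5000 ≈ -0.500

-0.500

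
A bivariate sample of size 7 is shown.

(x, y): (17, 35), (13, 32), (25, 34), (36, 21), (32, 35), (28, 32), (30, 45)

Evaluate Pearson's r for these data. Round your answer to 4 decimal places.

-0.1942

n = 7, Σx = 181, Σy = 234, Σx² = 5087, Σy² = 8120, Σxy = 5983
nΣxy − ΣxΣy = 41881 − 42354 = -473
nΣx² − (Σx)² = 35609 − 32761 = 2848; nΣy² − (Σy)² = 56840 − 54756 = 2084
r = -473 / √(2848 × 2084) = -473 / 2436.2332 ≈ -0.1942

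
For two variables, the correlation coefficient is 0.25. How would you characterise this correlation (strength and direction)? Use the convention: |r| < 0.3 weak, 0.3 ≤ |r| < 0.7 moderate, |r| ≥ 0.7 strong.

weak positive

r = 0.25 > 0 so the relationship is positive.
|r| = 0.25, which falls in the weak range.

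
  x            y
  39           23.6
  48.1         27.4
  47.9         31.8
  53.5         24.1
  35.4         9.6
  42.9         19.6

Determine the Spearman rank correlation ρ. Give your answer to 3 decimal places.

0.714

Rank x: 2, 5, 4, 6, 1, 3
Rank y: 3, 5, 6, 4, 1, 2
d = rank(x) − rank(y): -1, 0, -2, 2, 0, 1; Σd² = 10
ρ = 1 − 6Σd² / [n(n²−1)] = 1 − 6×10 / (6×35) = 1 − 60/210 ≈ 0.714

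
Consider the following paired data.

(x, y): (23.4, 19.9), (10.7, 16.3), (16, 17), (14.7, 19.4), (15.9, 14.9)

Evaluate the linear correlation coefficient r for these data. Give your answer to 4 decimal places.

n = 5, Σx = 80.7, Σy = 87.5, Σx² = 1386.95, Σy² = 1549.07, Σxy = 1434.16
nΣxy − ΣxΣy = 7170.8 − 7061.25 = 109.55
nΣx² − (Σx)² = 6934.75 − 6512.49 = 422.26; nΣy² − (Σy)² = 7745.35 − 7656.25 = 89.1
r = 109.55 / √(422.26 × 89.1) = 109.55 / 193.9674 ≈ 0.5648

0.5648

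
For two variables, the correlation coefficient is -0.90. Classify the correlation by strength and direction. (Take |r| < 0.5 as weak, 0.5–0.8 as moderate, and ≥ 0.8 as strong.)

strong negative

r = -0.90 < 0 so the relationship is negative.
|r| = 0.90, which falls in the strong range.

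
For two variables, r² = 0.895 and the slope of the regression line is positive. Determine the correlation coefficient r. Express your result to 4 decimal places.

0.9460

|r| = √0.895 = 0.9460
The association is positive, so r = 0.9460.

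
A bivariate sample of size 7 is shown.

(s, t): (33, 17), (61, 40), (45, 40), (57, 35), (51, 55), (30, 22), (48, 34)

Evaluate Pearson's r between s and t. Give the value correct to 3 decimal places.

0.703

n = 7, Σs = 325, Σt = 243, Σs² = 15889, Σt² = 9379, Σst = 11893
nΣst − ΣsΣt = 83251 − 78975 = 4276
nΣs² − (Σs)² = 111223 − 105625 = 5598; nΣt² − (Σt)² = 65653 − 59049 = 6604
r = 4276 / √(5598 × 6604) = 4276 / 6080.2296 ≈ 0.703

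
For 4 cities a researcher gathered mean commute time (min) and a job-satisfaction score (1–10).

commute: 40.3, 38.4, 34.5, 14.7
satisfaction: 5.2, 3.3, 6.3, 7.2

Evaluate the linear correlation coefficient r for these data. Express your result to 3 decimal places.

n = 4, Σx = 127.9, Σy = 22, Σx² = 4504.99, Σy² = 129.46, Σxy = 659.47
nΣxy − ΣxΣy = 2637.88 − 2813.8 = -175.92
nΣx² − (Σx)² = 18019.96 − 16358.41 = 1661.55; nΣy² − (Σy)² = 517.84 − 484 = 33.84
r = -175.92 / √(1661.55 × 33.84) = -175.92 / 237.1220 ≈ -0.742

-0.742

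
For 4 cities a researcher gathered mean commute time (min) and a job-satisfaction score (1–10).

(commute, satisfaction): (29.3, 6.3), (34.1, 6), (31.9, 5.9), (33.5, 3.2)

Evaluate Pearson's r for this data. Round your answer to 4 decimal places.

n = 4, Σx = 128.8, Σy = 21.4, Σx² = 4161.16, Σy² = 120.74, Σxy = 684.6
nΣxy − ΣxΣy = 2738.4 − 2756.32 = -17.92
nΣx² − (Σx)² = 16644.64 − 16589.44 = 55.2; nΣy² − (Σy)² = 482.96 − 457.96 = 25
r = -17.92 / √(55.2 × 25) = -17.92 / 37.1484 ≈ -0.4824

-0.4824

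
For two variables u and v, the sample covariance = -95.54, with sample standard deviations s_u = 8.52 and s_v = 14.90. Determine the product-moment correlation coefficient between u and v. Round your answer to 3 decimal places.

r = Cov(u,v) / (s_u · s_v) = -95.54 / (8.52 × 14.90)
  = -95.54 / 126.9480 ≈ -0.753

-0.753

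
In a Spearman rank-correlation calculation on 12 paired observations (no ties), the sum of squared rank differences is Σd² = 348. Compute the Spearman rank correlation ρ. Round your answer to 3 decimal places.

-0.217

ρ = 1 − 6Σd² / [n(n²−1)] = 1 − 6×348 / (12×143)
  = 1 − 2088/1716 = 1 − 1.2168 ≈ -0.217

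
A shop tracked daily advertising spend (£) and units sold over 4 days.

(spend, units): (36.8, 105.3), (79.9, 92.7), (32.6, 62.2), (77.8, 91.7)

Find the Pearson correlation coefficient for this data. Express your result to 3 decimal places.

n = 4, Σx = 227.1, Σy = 351.9, Σx² = 14853.85, Σy² = 31959.11, Σxy = 20443.75
nΣxy − ΣxΣy = 81775 − 79916.49 = 1858.51
nΣx² − (Σx)² = 59415.4 − 51574.41 = 7840.99; nΣy² − (Σy)² = 127836.44 − 123833.61 = 4002.83
r = 1858.51 / √(7840.99 × 4002.83) = 1858.51 / 5602.3343 ≈ 0.332

0.332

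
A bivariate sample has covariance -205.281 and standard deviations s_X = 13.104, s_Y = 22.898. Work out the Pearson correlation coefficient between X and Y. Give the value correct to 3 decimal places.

-0.684

r = Cov(X,Y) / (s_X · s_Y) = -205.281 / (13.104 × 22.898)
  = -205.281 / 300.0554 ≈ -0.684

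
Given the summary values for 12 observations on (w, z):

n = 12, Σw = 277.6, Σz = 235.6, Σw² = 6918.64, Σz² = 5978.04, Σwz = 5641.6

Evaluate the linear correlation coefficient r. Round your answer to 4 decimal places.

r = (nΣwz − ΣwΣz) / √[(nΣw² − (Σw)²)(nΣz² − (Σz)²)]
Numerator: 12×5641.6 − 277.6×235.6 = 2296.64
Denominator: √[(83023.68 − 77061.76)(71736.48 − 55507.36)] = √[5961.92 × 16229.12] = 9836.4991
r = 2296.64 / 9836.4991 ≈ 0.2335

0.2335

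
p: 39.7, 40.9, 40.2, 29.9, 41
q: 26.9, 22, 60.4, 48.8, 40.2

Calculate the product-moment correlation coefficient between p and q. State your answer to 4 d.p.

-0.3339

n = 5, Σp = 191.7, Σq = 198.3, Σp² = 7439.95, Σq² = 8853.25, Σpq = 7503.13
nΣpq − ΣpΣq = 37515.65 − 38014.11 = -498.46
nΣp² − (Σp)² = 37199.75 − 36748.89 = 450.86; nΣq² − (Σq)² = 44266.25 − 39322.89 = 4943.36
r = -498.46 / √(450.86 × 4943.36) = -498.46 / 1492.9043 ≈ -0.3339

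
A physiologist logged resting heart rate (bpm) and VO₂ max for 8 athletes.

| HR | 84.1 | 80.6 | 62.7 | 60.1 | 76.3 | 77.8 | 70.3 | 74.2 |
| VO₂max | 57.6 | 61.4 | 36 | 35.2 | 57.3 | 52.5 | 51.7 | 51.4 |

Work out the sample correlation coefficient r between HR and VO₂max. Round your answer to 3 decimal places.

n = 8, Σx = 586.1, Σy = 403.1, Σx² = 43434.73, Σy² = 20977.15, Σxy = 30070.6
nΣxy − ΣxΣy = 240564.8 − 236256.91 = 4307.89
nΣx² − (Σx)² = 347477.84 − 343513.21 = 3964.63; nΣy² − (Σy)² = 167817.2 − 162489.61 = 5327.59
r = 4307.89 / √(3964.63 × 5327.59) = 4307.89 / 4595.8593 ≈ 0.937

0.937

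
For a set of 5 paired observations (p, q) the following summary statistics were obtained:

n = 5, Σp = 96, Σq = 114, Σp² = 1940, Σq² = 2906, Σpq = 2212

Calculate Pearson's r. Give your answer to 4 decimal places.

r = (nΣpq − ΣpΣq) / √[(nΣp² − (Σp)²)(nΣq² − (Σq)²)]
Numerator: 5×2212 − 96×114 = 116
Denominator: √[(9700 − 9216)(14530 − 12996)] = √[484 × 1534] = 861.6589
r = 116 / 861.6589 ≈ 0.1346

0.1346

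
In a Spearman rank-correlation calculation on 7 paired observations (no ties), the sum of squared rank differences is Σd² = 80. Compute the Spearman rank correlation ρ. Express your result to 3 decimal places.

-0.429

ρ = 1 − 6Σd² / [n(n²−1)] = 1 − 6×80 / (7×48)
  = 1 − 480/336 = 1 − 1.4286 ≈ -0.429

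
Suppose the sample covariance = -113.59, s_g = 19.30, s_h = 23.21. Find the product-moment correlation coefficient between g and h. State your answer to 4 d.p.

-0.2536

r = Cov(g,h) / (s_g · s_h) = -113.59 / (19.30 × 23.21)
  = -113.59 / 447.9530 ≈ -0.2536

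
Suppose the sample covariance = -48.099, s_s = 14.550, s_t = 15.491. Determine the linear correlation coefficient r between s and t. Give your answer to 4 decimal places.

r = Cov(s,t) / (s_s · s_t) = -48.099 / (14.550 × 15.491)
  = -48.099 / 225.3940 ≈ -0.2134

-0.2134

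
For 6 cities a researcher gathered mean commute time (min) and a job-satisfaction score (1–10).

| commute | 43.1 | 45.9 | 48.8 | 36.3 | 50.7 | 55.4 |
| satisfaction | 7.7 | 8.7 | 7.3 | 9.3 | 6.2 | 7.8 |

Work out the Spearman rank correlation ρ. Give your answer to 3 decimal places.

Rank commute: 2, 3, 4, 1, 5, 6
Rank satisfaction: 3, 5, 2, 6, 1, 4
d = rank(commute) − rank(satisfaction): -1, -2, 2, -5, 4, 2; Σd² = 54
ρ = 1 − 6Σd² / [n(n²−1)] = 1 − 6×54 / (6×35) = 1 − 324/210 ≈ -0.543

-0.543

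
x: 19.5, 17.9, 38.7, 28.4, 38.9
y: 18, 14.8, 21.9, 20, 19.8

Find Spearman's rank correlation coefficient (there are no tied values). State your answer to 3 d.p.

Rank x: 2, 1, 4, 3, 5
Rank y: 2, 1, 5, 4, 3
d = rank(x) − rank(y): 0, 0, -1, -1, 2; Σd² = 6
ρ = 1 − 6Σd² / [n(n²−1)] = 1 − 6×6 / (5×24) = 1 − 36/120 ≈ 0.700

0.700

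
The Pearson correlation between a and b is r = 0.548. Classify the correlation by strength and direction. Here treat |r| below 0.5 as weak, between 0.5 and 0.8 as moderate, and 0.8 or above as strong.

r = 0.548 > 0 so the relationship is positive.
|r| = 0.548, which falls in the moderate range.

moderate positive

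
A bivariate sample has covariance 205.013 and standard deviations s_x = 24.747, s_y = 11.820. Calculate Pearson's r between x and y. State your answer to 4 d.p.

r = Cov(x,y) / (s_x · s_y) = 205.013 / (24.747 × 11.820)
  = 205.013 / 292.5095 ≈ 0.7009

0.7009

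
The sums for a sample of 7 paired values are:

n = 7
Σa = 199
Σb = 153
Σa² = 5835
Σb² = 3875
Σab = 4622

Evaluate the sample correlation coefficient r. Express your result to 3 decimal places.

r = (nΣab − ΣaΣb) / √[(nΣa² − (Σa)²)(nΣb² − (Σb)²)]
Numerator: 7×4622 − 199×153 = 1907
Denominator: √[(40845 − 39601)(27125 − 23409)] = √[1244 × 3716] = 2150.0474
r = 1907 / 2150.0474 ≈ 0.887

0.887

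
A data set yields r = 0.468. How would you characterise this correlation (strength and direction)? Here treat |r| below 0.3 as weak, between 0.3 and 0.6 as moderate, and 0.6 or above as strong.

moderate positive

r = 0.468 > 0 so the relationship is positive.
|r| = 0.468, which falls in the moderate range.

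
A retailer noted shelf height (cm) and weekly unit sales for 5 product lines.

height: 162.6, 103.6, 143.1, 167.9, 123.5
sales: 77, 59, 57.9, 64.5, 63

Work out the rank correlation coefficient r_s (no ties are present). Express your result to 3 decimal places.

0.600

Rank height: 4, 1, 3, 5, 2
Rank sales: 5, 2, 1, 4, 3
d = rank(height) − rank(sales): -1, -1, 2, 1, -1; Σd² = 8
ρ = 1 − 6Σd² / [n(n²−1)] = 1 − 6×8 / (5×24) = 1 − 48/120 ≈ 0.600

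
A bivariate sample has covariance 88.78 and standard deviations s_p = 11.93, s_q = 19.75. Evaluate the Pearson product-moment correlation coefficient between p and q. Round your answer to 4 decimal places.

0.3768

r = Cov(p,q) / (s_p · s_q) = 88.78 / (11.93 × 19.75)
  = 88.78 / 235.6175 ≈ 0.3768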